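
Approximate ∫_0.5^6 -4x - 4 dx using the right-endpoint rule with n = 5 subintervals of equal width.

Δx = (6 − 0.5)/5 = 1.1.
Right endpoints: 1.6, 2.7, 3.8, 4.9, 6.
f(1.6) = -10.4, f(2.7) = -14.8, f(3.8) = -19.2, f(4.9) = -23.6, f(6) = -28.
Sum = Δx · [f(1.6) + f(2.7) + f(3.8) + f(4.9) + f(6)].
Sum = -105.6.

-105.6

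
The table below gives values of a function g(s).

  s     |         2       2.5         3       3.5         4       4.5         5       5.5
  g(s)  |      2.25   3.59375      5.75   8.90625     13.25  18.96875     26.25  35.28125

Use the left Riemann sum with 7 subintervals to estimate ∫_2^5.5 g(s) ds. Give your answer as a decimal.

Δs = 0.5.
Sum = 0.5·[2.25 + 3.59375 + 5.75 + 8.90625 + 13.25 + 18.96875 + 26.25] = 39.484375.

39.484375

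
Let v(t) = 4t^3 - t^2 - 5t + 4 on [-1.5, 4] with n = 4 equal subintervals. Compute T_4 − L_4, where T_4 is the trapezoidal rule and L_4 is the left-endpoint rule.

T_4 = 240.3671875.
L_4 = 83.4453125.
T_4 − L_4 = 156.921875.

156.921875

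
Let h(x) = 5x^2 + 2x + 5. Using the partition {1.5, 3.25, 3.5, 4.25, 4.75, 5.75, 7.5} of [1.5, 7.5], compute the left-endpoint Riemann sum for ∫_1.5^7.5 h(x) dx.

602.09375

Subinterval widths: 1.75, 0.25, 0.75, 0.5, 1, 1.75.
Left endpoints: 1.5, 3.25, 3.5, 4.25, 4.75, 5.75.
h(1.5) = 19.25, h(3.25) = 64.3125, h(3.5) = 73.25, h(4.25) = 103.8125, h(4.75) = 127.3125, h(5.75) = 181.8125.
Sum = Σ Δx_i · h(x_i).
Sum = 602.09375.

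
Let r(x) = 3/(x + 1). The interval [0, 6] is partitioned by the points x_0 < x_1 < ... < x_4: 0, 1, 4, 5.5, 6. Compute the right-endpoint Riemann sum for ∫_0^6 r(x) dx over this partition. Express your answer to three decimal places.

Subinterval widths: 1, 3, 1.5, 0.5.
Right endpoints: 1, 4, 5.5, 6.
r(1) = 1.5, r(4) = 0.6, r(5.5) = 6/13, r(6) = 3/7.
Sum = Σ Δx_i · r(x_i).
Sum ≈ 4.207.

4.207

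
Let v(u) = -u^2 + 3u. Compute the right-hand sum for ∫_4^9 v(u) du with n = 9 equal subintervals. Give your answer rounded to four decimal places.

-138.3128

Δu = (9 − 4)/9 = 5/9.
Right endpoints: 41/9, 46/9, 17/3, 56/9, 61/9, 22/3, 71/9, 76/9, 9.
v(41/9) = -574/81, v(46/9) = -874/81, v(17/3) = -136/9, v(56/9) = -1624/81, v(61/9) = -2074/81, v(22/3) = -286/9, v(71/9) = -3124/81, v(76/9) = -3724/81, v(9) = -54.
Sum = Δu · [v(41/9) + v(46/9) + v(17/3) + ...].
Sum ≈ -138.3128.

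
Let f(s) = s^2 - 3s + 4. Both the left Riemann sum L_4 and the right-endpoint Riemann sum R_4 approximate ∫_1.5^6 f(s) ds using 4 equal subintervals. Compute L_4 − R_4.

-22.78125

L_4 = 27.80859375.
R_4 = 50.58984375.
L_4 − R_4 = -22.78125.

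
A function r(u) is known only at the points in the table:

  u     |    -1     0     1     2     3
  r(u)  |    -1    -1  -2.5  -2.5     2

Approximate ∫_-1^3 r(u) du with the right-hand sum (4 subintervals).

Δu = 1.
Sum = 1·[(-1) + (-2.5) + (-2.5) + 2] = -4.

-4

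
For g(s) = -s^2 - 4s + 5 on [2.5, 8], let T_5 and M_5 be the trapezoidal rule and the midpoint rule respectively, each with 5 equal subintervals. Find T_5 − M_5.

T_5 = -254.5675.
M_5 = -252.90375.
T_5 − M_5 = -1.66375.

-1.66375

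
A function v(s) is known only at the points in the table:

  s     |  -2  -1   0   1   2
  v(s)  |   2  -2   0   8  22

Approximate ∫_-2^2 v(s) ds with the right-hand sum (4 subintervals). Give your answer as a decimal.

Δs = 1.
Sum = 1·[(-2) + 0 + 8 + 22] = 28.

28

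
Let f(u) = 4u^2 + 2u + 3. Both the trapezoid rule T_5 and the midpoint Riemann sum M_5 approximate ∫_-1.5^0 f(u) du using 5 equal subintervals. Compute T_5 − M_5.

T_5 = 6.84.
M_5 = 6.705.
T_5 − M_5 = 0.135.

0.135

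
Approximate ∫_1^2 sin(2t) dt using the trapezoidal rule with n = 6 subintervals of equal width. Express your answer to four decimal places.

Δt = (2 − 1)/6 = 1/6.
f(1) ≈ 0.9093, f(7/6) ≈ 0.7231, f(4/3) ≈ 0.4573, f(1.5) ≈ 0.1411, f(5/3) ≈ -0.1906, f(11/6) ≈ -0.5013, f(2) ≈ -0.7568.
T_6 = (Δt/2)·[f(t_0) + 2f(t_1) + ... + 2f(t_{5}) + f(t_6)].
Sum ≈ 0.1176.

0.1176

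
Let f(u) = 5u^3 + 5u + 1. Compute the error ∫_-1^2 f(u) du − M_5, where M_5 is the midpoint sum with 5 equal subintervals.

0.675

Exact integral: ∫_-1^2 f(u) du = 29.25.
M_5 = 28.575.
Error = 29.25 − 28.575 = 0.675.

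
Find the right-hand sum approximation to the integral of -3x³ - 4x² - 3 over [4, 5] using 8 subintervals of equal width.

Δx = (5 − 4)/8 = 0.125.
Right endpoints: 4.125, 4.25, 4.375, 4.5, 4.625, 4.75, 4.875, 5.
f(4.125) = -144195/512, f(4.25) = -305.546875, f(4.375) = -169361/512, f(4.5) = -357.375, f(4.625) = -197303/512, f(4.75) = -414.765625, f(4.875) = -228165/512, f(5) = -478.
Sum = Δx · [f(4.125) + f(4.25) + f(4.375) + ...].
Sum = -374.88671875.

-374.88671875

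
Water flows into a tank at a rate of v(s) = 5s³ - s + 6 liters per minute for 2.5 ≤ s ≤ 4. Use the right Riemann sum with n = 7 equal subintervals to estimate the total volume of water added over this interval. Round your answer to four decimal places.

Δs = (4 − 2.5)/7 = 3/14.
Right endpoints: 19/7, 41/14, 22/7, 47/14, 25/7, 53/14, 4.
v(19/7) = 35422/343, v(41/14) = 353033/2744, v(22/7) = 54220/343, v(47/14) = 526367/2744, v(25/7) = 78958/343, v(53/14) = 750461/2744, v(4) = 322.
Sum = Δs · [v(19/7) + v(41/14) + v(22/7) + ...].
Sum ≈ 301.6110.

301.6110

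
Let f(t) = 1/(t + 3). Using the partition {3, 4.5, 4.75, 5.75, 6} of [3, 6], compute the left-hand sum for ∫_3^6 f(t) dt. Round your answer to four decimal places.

0.4409

Subinterval widths: 1.5, 0.25, 1, 0.25.
Left endpoints: 3, 4.5, 4.75, 5.75.
f(3) = 1/6, f(4.5) = 2/15, f(4.75) = 4/31, f(5.75) = 4/35.
Sum = Σ Δt_i · f(t_i).
Sum ≈ 0.4409.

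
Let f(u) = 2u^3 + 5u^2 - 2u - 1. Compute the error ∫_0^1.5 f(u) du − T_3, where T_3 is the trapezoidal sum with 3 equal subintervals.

-0.59375

Exact integral: ∫_0^1.5 f(u) du = 4.40625.
T_3 = 5.
Error = 4.40625 − 5 = -0.59375.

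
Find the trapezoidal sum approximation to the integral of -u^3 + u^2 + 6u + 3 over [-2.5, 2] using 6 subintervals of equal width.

21.12890625

Δu = (2 − (-2.5))/6 = 0.75.
f(-2.5) = 9.875, f(-1.75) = 0.921875, f(-1) = -1, f(-0.25) = 1.578125, f(0.5) = 6.125, f(1.25) = 10.109375, f(2) = 11.
T_6 = (Δu/2)·[f(u_0) + 2f(u_1) + ... + 2f(u_{5}) + f(u_6)].
Sum = 21.12890625.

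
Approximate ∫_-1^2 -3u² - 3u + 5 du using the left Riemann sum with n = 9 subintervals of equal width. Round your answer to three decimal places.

4.333

Δu = (2 − (-1))/9 = 1/3.
Left endpoints: -1, -2/3, -1/3, 0, 1/3, 2/3, 1, 4/3, 5/3.
f(-1) = 5, f(-2/3) = 17/3, f(-1/3) = 17/3, f(0) = 5, f(1/3) = 11/3, f(2/3) = 5/3, f(1) = -1, f(4/3) = -13/3, f(5/3) = -25/3.
Sum = Δu · [f(-1) + f(-2/3) + f(-1/3) + ...].
Sum ≈ 4.333.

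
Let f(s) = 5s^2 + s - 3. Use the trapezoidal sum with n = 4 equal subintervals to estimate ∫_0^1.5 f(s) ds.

Δs = (1.5 − 0)/4 = 0.375.
f(0) = -3, f(0.375) = -1.921875, f(0.75) = 0.5625, f(1.125) = 4.453125, f(1.5) = 9.75.
T_4 = (Δs/2)·[f(s_0) + 2f(s_1) + 2f(s_2) + 2f(s_3) + f(s_4)].
Sum = 2.42578125.

2.42578125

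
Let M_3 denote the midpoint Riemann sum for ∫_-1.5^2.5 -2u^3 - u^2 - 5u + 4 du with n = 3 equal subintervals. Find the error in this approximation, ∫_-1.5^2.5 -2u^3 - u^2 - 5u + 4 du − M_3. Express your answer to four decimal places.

Exact integral: ∫_-1.5^2.5 f(u) du ≈ -17.333333.
M_3 ≈ -14.962963.
Error ≈ -17.333333 − (-14.962963) ≈ -2.3704.

-2.3704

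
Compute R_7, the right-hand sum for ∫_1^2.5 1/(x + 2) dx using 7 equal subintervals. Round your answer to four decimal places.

Δx = (2.5 − 1)/7 = 3/14.
Right endpoints: 17/14, 10/7, 23/14, 13/7, 29/14, 16/7, 2.5.
f(17/14) = 14/45, f(10/7) = 7/24, f(23/14) = 14/51, f(13/7) = 7/27, f(29/14) = 14/57, f(16/7) = 7/30, f(2.5) = 2/9.
Sum = Δx · [f(17/14) + f(10/7) + f(23/14) + ...].
Sum ≈ 0.3938.

0.3938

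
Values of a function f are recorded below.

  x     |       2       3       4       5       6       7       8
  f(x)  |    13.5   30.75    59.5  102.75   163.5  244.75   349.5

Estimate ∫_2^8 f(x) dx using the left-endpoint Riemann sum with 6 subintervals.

614.75

Δx = 1.
Sum = 1·[13.5 + 30.75 + 59.5 + 102.75 + 163.5 + 244.75] = 614.75.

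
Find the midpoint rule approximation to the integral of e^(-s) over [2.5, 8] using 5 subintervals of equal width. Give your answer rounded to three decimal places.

0.078

Δs = (8 − 2.5)/5 = 1.1.
Midpoints: 3.05, 4.15, 5.25, 6.35, 7.45.
f(3.05) ≈ 0.047, f(4.15) ≈ 0.016, f(5.25) ≈ 0.005, f(6.35) ≈ 0.002, f(7.45) ≈ 0.001.
Sum = Δs · [f(3.05) + f(4.15) + f(5.25) + f(6.35) + f(7.45)].
Sum ≈ 0.078.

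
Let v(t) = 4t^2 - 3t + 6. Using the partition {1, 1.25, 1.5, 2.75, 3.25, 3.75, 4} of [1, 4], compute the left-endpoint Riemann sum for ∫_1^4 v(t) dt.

63

Subinterval widths: 0.25, 0.25, 1.25, 0.5, 0.5, 0.25.
Left endpoints: 1, 1.25, 1.5, 2.75, 3.25, 3.75.
v(1) = 7, v(1.25) = 8.5, v(1.5) = 10.5, v(2.75) = 28, v(3.25) = 38.5, v(3.75) = 51.
Sum = Σ Δt_i · v(t_i).
Sum = 63.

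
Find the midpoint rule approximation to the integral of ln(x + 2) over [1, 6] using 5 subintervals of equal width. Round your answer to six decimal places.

8.348294

Δx = (6 − 1)/5 = 1.
Midpoints: 1.5, 2.5, 3.5, 4.5, 5.5.
f(1.5) ≈ 1.252763, f(2.5) ≈ 1.504077, f(3.5) ≈ 1.704748, f(4.5) ≈ 1.871802, f(5.5) ≈ 2.014903.
Sum = Δx · [f(1.5) + f(2.5) + f(3.5) + f(4.5) + f(5.5)].
Sum ≈ 8.348294.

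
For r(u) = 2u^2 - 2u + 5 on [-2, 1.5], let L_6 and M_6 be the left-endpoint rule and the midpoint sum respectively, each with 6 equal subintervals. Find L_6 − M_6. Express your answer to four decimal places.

3.6580

L_6 ≈ 30.292824.
M_6 ≈ 26.634838.
L_6 − M_6 ≈ 3.6580.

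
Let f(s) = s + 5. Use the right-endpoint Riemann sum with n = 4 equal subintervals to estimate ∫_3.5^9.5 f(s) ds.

73.5

Δs = (9.5 − 3.5)/4 = 1.5.
Right endpoints: 5, 6.5, 8, 9.5.
f(5) = 10, f(6.5) = 11.5, f(8) = 13, f(9.5) = 14.5.
Sum = Δs · [f(5) + f(6.5) + f(8) + f(9.5)].
Sum = 73.5.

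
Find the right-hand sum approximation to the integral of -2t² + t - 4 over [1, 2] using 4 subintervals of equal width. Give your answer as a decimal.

-7.8125

Δt = (2 − 1)/4 = 0.25.
Right endpoints: 1.25, 1.5, 1.75, 2.
f(1.25) = -5.875, f(1.5) = -7, f(1.75) = -8.375, f(2) = -10.
Sum = Δt · [f(1.25) + f(1.5) + f(1.75) + f(2)].
Sum = -7.8125.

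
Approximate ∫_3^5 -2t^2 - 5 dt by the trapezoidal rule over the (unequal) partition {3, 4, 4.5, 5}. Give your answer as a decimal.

Subinterval widths: 1, 0.5, 0.5.
f(3) = -23, f(4) = -37, f(4.5) = -45.5, f(5) = -55.
On each subinterval the trapezoid contributes (Δt_i/2)·[f(t_{i-1}) + f(t_i)].
Sum = -75.75.

-75.75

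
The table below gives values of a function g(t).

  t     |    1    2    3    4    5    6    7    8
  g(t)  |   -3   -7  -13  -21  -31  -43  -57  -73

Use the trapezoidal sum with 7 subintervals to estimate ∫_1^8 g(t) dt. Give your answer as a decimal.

Δt = 1.
T_7 = (1/2)·[(-3) + 2·(-7) + 2·(-13) + 2·(-21) + 2·(-31) + 2·(-43) + 2·(-57) + (-73)] = -210.

-210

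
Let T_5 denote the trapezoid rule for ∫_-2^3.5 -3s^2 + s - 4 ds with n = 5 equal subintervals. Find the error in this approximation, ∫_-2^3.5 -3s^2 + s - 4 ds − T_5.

Exact integral: ∫_-2^3.5 f(s) ds = -68.75.
T_5 = -72.0775.
Error = -68.75 − (-72.0775) = 3.3275.

3.3275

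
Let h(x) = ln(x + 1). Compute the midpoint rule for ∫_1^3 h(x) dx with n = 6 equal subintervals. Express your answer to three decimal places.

Δx = (3 − 1)/6 = 1/3.
Midpoints: 7/6, 1.5, 11/6, 13/6, 2.5, 17/6.
h(7/6) ≈ 0.773, h(1.5) ≈ 0.916, h(11/6) ≈ 1.041, h(13/6) ≈ 1.153, h(2.5) ≈ 1.253, h(17/6) ≈ 1.344.
Sum = Δx · [h(7/6) + h(1.5) + h(11/6) + ...].
Sum ≈ 2.160.

2.160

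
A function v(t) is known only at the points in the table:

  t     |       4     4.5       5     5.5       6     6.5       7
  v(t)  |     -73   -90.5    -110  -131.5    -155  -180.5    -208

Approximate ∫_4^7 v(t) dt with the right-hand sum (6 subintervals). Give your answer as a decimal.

-437.75

Δt = 0.5.
Sum = 0.5·[(-90.5) + (-110) + (-131.5) + (-155) + (-180.5) + (-208)] = -437.75.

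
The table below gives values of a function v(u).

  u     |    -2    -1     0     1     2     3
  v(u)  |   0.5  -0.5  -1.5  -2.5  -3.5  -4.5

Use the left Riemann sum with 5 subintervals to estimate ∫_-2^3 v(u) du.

-7.5

Δu = 1.
Sum = 1·[0.5 + (-0.5) + (-1.5) + (-2.5) + (-3.5)] = -7.5.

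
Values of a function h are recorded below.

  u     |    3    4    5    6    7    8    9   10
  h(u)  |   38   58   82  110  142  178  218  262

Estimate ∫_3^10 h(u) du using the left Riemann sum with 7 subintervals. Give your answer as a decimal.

Δu = 1.
Sum = 1·[38 + 58 + 82 + 110 + 142 + 178 + 218] = 826.

826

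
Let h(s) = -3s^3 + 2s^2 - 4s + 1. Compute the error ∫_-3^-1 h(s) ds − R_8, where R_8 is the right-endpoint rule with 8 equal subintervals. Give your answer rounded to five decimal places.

12.33333

Exact integral: ∫_-3^-1 h(s) ds ≈ 95.3333333.
R_8 = 83.
Error ≈ 95.3333333 − 83 ≈ 12.33333.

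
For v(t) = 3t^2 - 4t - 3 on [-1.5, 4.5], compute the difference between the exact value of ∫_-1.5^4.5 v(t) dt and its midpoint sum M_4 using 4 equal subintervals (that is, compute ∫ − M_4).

Exact integral: ∫_-1.5^4.5 v(t) dt = 40.5.
M_4 = 37.125.
Error = 40.5 − 37.125 = 3.375.

3.375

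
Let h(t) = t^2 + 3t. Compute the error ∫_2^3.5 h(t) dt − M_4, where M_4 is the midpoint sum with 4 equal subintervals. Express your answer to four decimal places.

0.0176

Exact integral: ∫_2^3.5 h(t) dt = 24.
M_4 ≈ 23.982422.
Error ≈ 24 − 23.982422 ≈ 0.0176.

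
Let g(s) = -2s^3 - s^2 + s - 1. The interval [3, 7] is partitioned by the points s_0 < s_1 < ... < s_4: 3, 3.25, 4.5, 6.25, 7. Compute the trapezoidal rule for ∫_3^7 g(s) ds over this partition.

-1289.84375

Subinterval widths: 0.25, 1.25, 1.75, 0.75.
g(3) = -61, g(3.25) = -76.96875, g(4.5) = -199, g(6.25) = -522.09375, g(7) = -729.
On each subinterval the trapezoid contributes (Δs_i/2)·[g(s_{i-1}) + g(s_i)].
Sum = -1289.84375.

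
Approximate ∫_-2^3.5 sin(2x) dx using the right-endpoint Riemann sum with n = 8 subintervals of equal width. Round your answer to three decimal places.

Δx = (3.5 − (-2))/8 = 0.6875.
Right endpoints: -1.3125, -0.625, 0.0625, 0.75, 1.4375, 2.125, 2.8125, 3.5.
f(-1.3125) ≈ -0.494, f(-0.625) ≈ -0.949, f(0.0625) ≈ 0.125, f(0.75) ≈ 0.997, f(1.4375) ≈ 0.263, f(2.125) ≈ -0.895, f(2.8125) ≈ -0.612, f(3.5) ≈ 0.657.
Sum = Δx · [f(-1.3125) + f(-0.625) + f(0.0625) + ...].
Sum ≈ -0.624.

-0.624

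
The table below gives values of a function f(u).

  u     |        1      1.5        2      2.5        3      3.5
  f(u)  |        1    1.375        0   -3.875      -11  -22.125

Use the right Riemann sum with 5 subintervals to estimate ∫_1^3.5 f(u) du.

-17.8125

Δu = 0.5.
Sum = 0.5·[1.375 + 0 + (-3.875) + (-11) + (-22.125)] = -17.8125.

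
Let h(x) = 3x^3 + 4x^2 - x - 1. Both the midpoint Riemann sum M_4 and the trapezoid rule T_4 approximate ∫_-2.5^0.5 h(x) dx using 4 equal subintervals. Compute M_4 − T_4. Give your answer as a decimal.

2.109375

M_4 = -7.546875.
T_4 = -9.65625.
M_4 − T_4 = 2.109375.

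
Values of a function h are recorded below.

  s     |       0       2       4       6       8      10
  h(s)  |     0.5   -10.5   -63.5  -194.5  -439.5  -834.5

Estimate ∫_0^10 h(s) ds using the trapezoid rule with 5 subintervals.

Δs = 2.
T_5 = (2/2)·[0.5 + 2·(-10.5) + 2·(-63.5) + 2·(-194.5) + 2·(-439.5) + (-834.5)] = -2250.

-2250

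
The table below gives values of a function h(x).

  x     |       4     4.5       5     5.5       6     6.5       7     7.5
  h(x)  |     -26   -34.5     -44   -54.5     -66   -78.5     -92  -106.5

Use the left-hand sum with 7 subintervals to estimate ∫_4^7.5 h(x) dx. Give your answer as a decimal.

-197.75

Δx = 0.5.
Sum = 0.5·[(-26) + (-34.5) + (-44) + (-54.5) + (-66) + (-78.5) + (-92)] = -197.75.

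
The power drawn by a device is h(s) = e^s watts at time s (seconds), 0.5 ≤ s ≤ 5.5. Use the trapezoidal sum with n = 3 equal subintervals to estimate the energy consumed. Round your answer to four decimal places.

Δs = (5.5 − 0.5)/3 = 5/3.
h(0.5) ≈ 1.6487, h(13/6) ≈ 8.7291, h(23/6) ≈ 46.2163, h(5.5) ≈ 244.6919.
T_3 = (Δs/2)·[h(s_0) + 2h(s_1) + 2h(s_2) + h(s_3)].
Sum ≈ 296.8597.

296.8597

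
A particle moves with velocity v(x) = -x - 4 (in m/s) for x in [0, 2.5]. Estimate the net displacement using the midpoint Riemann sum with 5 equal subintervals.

-13.125

Δx = (2.5 − 0)/5 = 0.5.
Midpoints: 0.25, 0.75, 1.25, 1.75, 2.25.
v(0.25) = -4.25, v(0.75) = -4.75, v(1.25) = -5.25, v(1.75) = -5.75, v(2.25) = -6.25.
Sum = Δx · [v(0.25) + v(0.75) + v(1.25) + v(1.75) + v(2.25)].
Sum = -13.125.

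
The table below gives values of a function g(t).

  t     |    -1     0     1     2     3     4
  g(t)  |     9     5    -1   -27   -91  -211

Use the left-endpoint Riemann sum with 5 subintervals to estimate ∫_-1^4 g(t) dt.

-105

Δt = 1.
Sum = 1·[9 + 5 + (-1) + (-27) + (-91)] = -105.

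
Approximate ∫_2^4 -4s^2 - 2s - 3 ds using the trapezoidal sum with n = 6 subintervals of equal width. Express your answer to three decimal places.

Δs = (4 − 2)/6 = 1/3.
f(2) = -23, f(7/3) = -265/9, f(8/3) = -331/9, f(3) = -45, f(10/3) = -487/9, f(11/3) = -577/9, f(4) = -75.
T_6 = (Δs/2)·[f(s_0) + 2f(s_1) + ... + 2f(s_{5}) + f(s_6)].
Sum ≈ -92.815.

-92.815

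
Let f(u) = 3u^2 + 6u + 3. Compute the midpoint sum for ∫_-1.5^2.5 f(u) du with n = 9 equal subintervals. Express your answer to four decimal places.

Δu = (2.5 − (-1.5))/9 = 4/9.
Midpoints: -23/18, -5/6, -7/18, 1/18, 0.5, 17/18, 25/18, 11/6, 41/18.
f(-23/18) = 25/108, f(-5/6) = 1/12, f(-7/18) = 121/108, f(1/18) = 361/108, f(0.5) = 6.75, f(17/18) = 1225/108, f(25/18) = 1849/108, f(11/6) = 289/12, f(41/18) = 3481/108.
Sum = Δu · [f(-23/18) + f(-5/6) + f(-7/18) + ...].
Sum ≈ 42.8025.

42.8025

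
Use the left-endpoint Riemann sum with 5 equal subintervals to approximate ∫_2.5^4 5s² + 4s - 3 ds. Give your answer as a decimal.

87.525

Δs = (4 − 2.5)/5 = 0.3.
Left endpoints: 2.5, 2.8, 3.1, 3.4, 3.7.
f(2.5) = 38.25, f(2.8) = 47.4, f(3.1) = 57.45, f(3.4) = 68.4, f(3.7) = 80.25.
Sum = Δs · [f(2.5) + f(2.8) + f(3.1) + f(3.4) + f(3.7)].
Sum = 87.525.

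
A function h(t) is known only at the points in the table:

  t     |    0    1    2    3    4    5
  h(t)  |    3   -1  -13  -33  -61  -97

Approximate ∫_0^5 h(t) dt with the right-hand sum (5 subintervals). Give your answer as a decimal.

-205

Δt = 1.
Sum = 1·[(-1) + (-13) + (-33) + (-61) + (-97)] = -205.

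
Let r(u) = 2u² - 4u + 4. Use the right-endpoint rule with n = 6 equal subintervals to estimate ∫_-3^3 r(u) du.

50

Δu = (3 − (-3))/6 = 1.
Right endpoints: -2, -1, 0, 1, 2, 3.
r(-2) = 20, r(-1) = 10, r(0) = 4, r(1) = 2, r(2) = 4, r(3) = 10.
Sum = Δu · [r(-2) + r(-1) + r(0) + ...].
Sum = 50.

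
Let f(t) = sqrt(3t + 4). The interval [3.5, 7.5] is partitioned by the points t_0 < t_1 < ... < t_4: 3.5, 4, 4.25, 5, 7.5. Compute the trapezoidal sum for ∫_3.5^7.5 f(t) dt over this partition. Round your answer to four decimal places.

Subinterval widths: 0.5, 0.25, 0.75, 2.5.
f(3.5) ≈ 3.8079, f(4) ≈ 4.0000, f(4.25) ≈ 4.0927, f(5) ≈ 4.3589, f(7.5) ≈ 5.1478.
On each subinterval the trapezoid contributes (Δt_i/2)·[f(t_{i-1}) + f(t_i)].
Sum ≈ 18.0163.

18.0163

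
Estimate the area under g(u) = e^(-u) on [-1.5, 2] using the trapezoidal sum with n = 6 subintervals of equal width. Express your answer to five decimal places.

4.46891

Δu = (2 − (-1.5))/6 = 7/12.
g(-1.5) ≈ 4.48169, g(-11/12) ≈ 2.50094, g(-1/3) ≈ 1.39561, g(0.25) ≈ 0.77880, g(5/6) ≈ 0.43460, g(17/12) ≈ 0.24252, g(2) ≈ 0.13534.
T_6 = (Δu/2)·[g(u_0) + 2g(u_1) + ... + 2g(u_{5}) + g(u_6)].
Sum ≈ 4.46891.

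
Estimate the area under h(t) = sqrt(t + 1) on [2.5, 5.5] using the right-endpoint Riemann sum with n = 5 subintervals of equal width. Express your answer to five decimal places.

6.88408

Δt = (5.5 − 2.5)/5 = 0.6.
Right endpoints: 3.1, 3.7, 4.3, 4.9, 5.5.
h(3.1) ≈ 2.02485, h(3.7) ≈ 2.16795, h(4.3) ≈ 2.30217, h(4.9) ≈ 2.42899, h(5.5) ≈ 2.54951.
Sum = Δt · [h(3.1) + h(3.7) + h(4.3) + h(4.9) + h(5.5)].
Sum ≈ 6.88408.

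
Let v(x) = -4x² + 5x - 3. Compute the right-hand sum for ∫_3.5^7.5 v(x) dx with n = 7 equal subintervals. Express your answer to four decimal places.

Δx = (7.5 − 3.5)/7 = 4/7.
Right endpoints: 57/14, 65/14, 73/14, 81/14, 89/14, 97/14, 7.5.
v(57/14) = -4797/98, v(65/14) = -6469/98, v(73/14) = -8397/98, v(81/14) = -10581/98, v(89/14) = -13021/98, v(97/14) = -15717/98, v(7.5) = -190.5.
Sum = Δx · [v(57/14) + v(65/14) + v(73/14) + ...].
Sum ≈ -452.7755.

-452.7755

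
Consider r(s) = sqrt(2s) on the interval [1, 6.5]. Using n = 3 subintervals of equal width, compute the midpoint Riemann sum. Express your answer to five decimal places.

14.73662

Δs = (6.5 − 1)/3 = 11/6.
Midpoints: 23/12, 3.75, 67/12.
r(23/12) ≈ 1.95789, r(3.75) ≈ 2.73861, r(67/12) ≈ 3.34166.
Sum = Δs · [r(23/12) + r(3.75) + r(67/12)].
Sum ≈ 14.73662.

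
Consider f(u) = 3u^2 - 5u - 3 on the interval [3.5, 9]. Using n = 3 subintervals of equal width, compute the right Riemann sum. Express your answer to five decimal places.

Δu = (9 − 3.5)/3 = 11/6.
Right endpoints: 16/3, 43/6, 9.
f(16/3) = 167/3, f(43/6) = 115.25, f(9) = 195.
Sum = Δu · [f(16/3) + f(43/6) + f(9)].
Sum ≈ 670.84722.

670.84722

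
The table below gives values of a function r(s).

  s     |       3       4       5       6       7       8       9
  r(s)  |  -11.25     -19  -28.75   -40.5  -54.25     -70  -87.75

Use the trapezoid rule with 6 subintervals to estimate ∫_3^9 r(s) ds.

Δs = 1.
T_6 = (1/2)·[(-11.25) + 2·(-19) + 2·(-28.75) + 2·(-40.5) + 2·(-54.25) + 2·(-70) + (-87.75)] = -262.

-262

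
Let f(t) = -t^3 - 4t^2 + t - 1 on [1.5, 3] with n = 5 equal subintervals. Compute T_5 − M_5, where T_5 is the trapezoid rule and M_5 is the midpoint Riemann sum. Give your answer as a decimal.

T_5 = -48.85125.
M_5 = -48.4884375.
T_5 − M_5 = -0.3628125.

-0.3628125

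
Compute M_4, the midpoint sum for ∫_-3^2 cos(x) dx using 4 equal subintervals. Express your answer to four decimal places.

1.1221

Δx = (2 − (-3))/4 = 1.25.
Midpoints: -2.375, -1.125, 0.125, 1.375.
f(-2.375) ≈ -0.7203, f(-1.125) ≈ 0.4312, f(0.125) ≈ 0.9922, f(1.375) ≈ 0.1945.
Sum = Δx · [f(-2.375) + f(-1.125) + f(0.125) + f(1.375)].
Sum ≈ 1.1221.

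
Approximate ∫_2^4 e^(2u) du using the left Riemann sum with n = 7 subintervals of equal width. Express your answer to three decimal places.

Δu = (4 − 2)/7 = 2/7.
Left endpoints: 2, 16/7, 18/7, 20/7, 22/7, 24/7, 26/7.
f(2) ≈ 54.598, f(16/7) ≈ 96.682, f(18/7) ≈ 171.204, f(20/7) ≈ 303.168, f(22/7) ≈ 536.848, f(24/7) ≈ 950.647, f(26/7) ≈ 1683.401.
Sum = Δu · [f(2) + f(16/7) + f(18/7) + ...].
Sum ≈ 1084.728.

1084.728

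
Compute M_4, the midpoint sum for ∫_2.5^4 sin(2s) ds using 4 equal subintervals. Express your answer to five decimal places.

Δs = (4 − 2.5)/4 = 0.375.
Midpoints: 2.6875, 3.0625, 3.4375, 3.8125.
f(2.6875) ≈ -0.78839, f(3.0625) ≈ -0.15753, f(3.4375) ≈ 0.55787, f(3.8125) ≈ 0.97390.
Sum = Δs · [f(2.6875) + f(3.0625) + f(3.4375) + f(3.8125)].
Sum ≈ 0.21969.

0.21969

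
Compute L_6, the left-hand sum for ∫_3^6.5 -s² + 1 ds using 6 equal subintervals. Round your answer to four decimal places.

Δs = (6.5 − 3)/6 = 7/12.
Left endpoints: 3, 43/12, 25/6, 4.75, 16/3, 71/12.
f(3) = -8, f(43/12) = -1705/144, f(25/6) = -589/36, f(4.75) = -21.5625, f(16/3) = -247/9, f(71/12) = -4897/144.
Sum = Δs · [f(3) + f(43/12) + f(25/6) + ...].
Sum ≈ -69.5422.

-69.5422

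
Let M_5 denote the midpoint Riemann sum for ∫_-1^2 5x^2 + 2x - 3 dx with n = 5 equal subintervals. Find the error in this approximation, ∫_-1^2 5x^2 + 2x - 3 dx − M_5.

Exact integral: ∫_-1^2 f(x) dx = 9.
M_5 = 8.55.
Error = 9 − 8.55 = 0.45.

0.45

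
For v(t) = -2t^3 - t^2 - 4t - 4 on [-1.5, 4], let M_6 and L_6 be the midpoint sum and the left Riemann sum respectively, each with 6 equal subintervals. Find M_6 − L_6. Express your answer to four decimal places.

-68.3251

M_6 ≈ -194.153501.
L_6 ≈ -125.828414.
M_6 − L_6 ≈ -68.3251.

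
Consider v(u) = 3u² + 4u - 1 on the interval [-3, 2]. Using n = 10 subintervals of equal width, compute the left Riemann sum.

19.375

Δu = (2 − (-3))/10 = 0.5.
Left endpoints: -3, -2.5, -2, -1.5, -1, -0.5, 0, 0.5, 1, 1.5.
v(-3) = 14, v(-2.5) = 7.75, v(-2) = 3, v(-1.5) = -0.25, v(-1) = -2, v(-0.5) = -2.25, v(0) = -1, v(0.5) = 1.75, v(1) = 6, v(1.5) = 11.75.
Sum = Δu · [v(-3) + v(-2.5) + v(-2) + ...].
Sum = 19.375.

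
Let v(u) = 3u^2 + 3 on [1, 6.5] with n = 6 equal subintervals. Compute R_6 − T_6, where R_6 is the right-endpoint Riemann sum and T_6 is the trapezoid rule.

R_6 ≈ 349.1545139.
T_6 ≈ 292.4357639.
R_6 − T_6 = 56.71875.

56.71875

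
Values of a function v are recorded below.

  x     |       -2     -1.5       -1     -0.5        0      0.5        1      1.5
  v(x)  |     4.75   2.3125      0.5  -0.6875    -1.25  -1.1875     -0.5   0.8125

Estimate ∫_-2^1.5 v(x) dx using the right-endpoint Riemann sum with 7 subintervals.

0

Δx = 0.5.
Sum = 0.5·[2.3125 + 0.5 + (-0.6875) + (-1.25) + (-1.1875) + (-0.5) + 0.8125] = 0.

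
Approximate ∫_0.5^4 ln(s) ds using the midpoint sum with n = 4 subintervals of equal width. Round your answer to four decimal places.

2.4406

Δs = (4 − 0.5)/4 = 0.875.
Midpoints: 0.9375, 1.8125, 2.6875, 3.5625.
f(0.9375) ≈ -0.0645, f(1.8125) ≈ 0.5947, f(2.6875) ≈ 0.9886, f(3.5625) ≈ 1.2705.
Sum = Δs · [f(0.9375) + f(1.8125) + f(2.6875) + f(3.5625)].
Sum ≈ 2.4406.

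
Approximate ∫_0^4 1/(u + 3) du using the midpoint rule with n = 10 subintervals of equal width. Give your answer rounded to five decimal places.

0.84670

Δu = (4 − 0)/10 = 0.4.
Midpoints: 0.2, 0.6, 1, 1.4, 1.8, 2.2, 2.6, 3, 3.4, 3.8.
f(0.2) = 0.3125, f(0.6) = 5/18, f(1) = 0.25, f(1.4) = 5/22, f(1.8) = 5/24, f(2.2) = 5/26, f(2.6) = 5/28, f(3) = 1/6, f(3.4) = 0.15625, f(3.8) = 5/34.
Sum = Δu · [f(0.2) + f(0.6) + f(1) + ...].
Sum ≈ 0.84670.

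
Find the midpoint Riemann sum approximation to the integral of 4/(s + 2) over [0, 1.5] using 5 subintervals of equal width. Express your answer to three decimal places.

Δs = (1.5 − 0)/5 = 0.3.
Midpoints: 0.15, 0.45, 0.75, 1.05, 1.35.
f(0.15) = 80/43, f(0.45) = 80/49, f(0.75) = 16/11, f(1.05) = 80/61, f(1.35) = 80/67.
Sum = Δs · [f(0.15) + f(0.45) + f(0.75) + f(1.05) + f(1.35)].
Sum ≈ 2.236.

2.236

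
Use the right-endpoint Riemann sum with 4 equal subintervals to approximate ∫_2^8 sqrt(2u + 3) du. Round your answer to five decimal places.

22.69009

Δu = (8 − 2)/4 = 1.5.
Right endpoints: 3.5, 5, 6.5, 8.
f(3.5) ≈ 3.16228, f(5) ≈ 3.60555, f(6.5) ≈ 4.00000, f(8) ≈ 4.35890.
Sum = Δu · [f(3.5) + f(5) + f(6.5) + f(8)].
Sum ≈ 22.69009.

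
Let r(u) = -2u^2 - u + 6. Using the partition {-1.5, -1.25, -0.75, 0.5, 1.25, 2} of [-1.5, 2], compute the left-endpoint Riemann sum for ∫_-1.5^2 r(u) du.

Subinterval widths: 0.25, 0.5, 1.25, 0.75, 0.75.
Left endpoints: -1.5, -1.25, -0.75, 0.5, 1.25.
r(-1.5) = 3, r(-1.25) = 4.125, r(-0.75) = 5.625, r(0.5) = 5, r(1.25) = 1.625.
Sum = Σ Δu_i · r(u_i).
Sum = 14.8125.

14.8125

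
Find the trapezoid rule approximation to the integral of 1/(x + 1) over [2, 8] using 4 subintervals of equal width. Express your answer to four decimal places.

Δx = (8 − 2)/4 = 1.5.
f(2) = 1/3, f(3.5) = 2/9, f(5) = 1/6, f(6.5) = 2/15, f(8) = 1/9.
T_4 = (Δx/2)·[f(x_0) + 2f(x_1) + 2f(x_2) + 2f(x_3) + f(x_4)].
Sum ≈ 1.1167.

1.1167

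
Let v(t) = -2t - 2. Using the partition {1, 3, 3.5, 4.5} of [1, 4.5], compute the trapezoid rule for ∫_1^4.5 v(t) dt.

-26.25

Subinterval widths: 2, 0.5, 1.
v(1) = -4, v(3) = -8, v(3.5) = -9, v(4.5) = -11.
On each subinterval the trapezoid contributes (Δt_i/2)·[v(t_{i-1}) + v(t_i)].
Sum = -26.25.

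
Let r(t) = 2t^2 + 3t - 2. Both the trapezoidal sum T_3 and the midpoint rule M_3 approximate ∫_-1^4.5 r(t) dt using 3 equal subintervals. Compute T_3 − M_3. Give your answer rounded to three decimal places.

T_3 ≈ 85.45370.
M_3 ≈ 76.21065.
T_3 − M_3 ≈ 9.243.

9.243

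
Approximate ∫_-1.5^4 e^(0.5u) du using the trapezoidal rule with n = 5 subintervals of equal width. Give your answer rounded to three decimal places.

14.180

Δu = (4 − (-1.5))/5 = 1.1.
f(-1.5) ≈ 0.472, f(-0.4) ≈ 0.819, f(0.7) ≈ 1.419, f(1.8) ≈ 2.460, f(2.9) ≈ 4.263, f(4) ≈ 7.389.
T_5 = (Δu/2)·[f(u_0) + 2f(u_1) + ... + 2f(u_{4}) + f(u_5)].
Sum ≈ 14.180.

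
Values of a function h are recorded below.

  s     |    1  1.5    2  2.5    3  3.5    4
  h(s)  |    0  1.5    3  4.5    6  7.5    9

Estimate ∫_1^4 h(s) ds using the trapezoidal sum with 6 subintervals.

13.5

Δs = 0.5.
T_6 = (0.5/2)·[0 + 2·1.5 + 2·3 + 2·4.5 + 2·6 + 2·7.5 + 9] = 13.5.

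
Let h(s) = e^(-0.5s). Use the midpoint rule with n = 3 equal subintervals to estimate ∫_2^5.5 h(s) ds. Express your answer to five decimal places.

0.59937

Δs = (5.5 − 2)/3 = 7/6.
Midpoints: 31/12, 3.75, 59/12.
h(31/12) ≈ 0.27481, h(3.75) ≈ 0.15335, h(59/12) ≈ 0.08558.
Sum = Δs · [h(31/12) + h(3.75) + h(59/12)].
Sum ≈ 0.59937.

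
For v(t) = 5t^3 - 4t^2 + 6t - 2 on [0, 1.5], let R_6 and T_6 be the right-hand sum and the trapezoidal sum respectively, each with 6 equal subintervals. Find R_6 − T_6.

R_6 = 7.80078125.
T_6 = 5.69140625.
R_6 − T_6 = 2.109375.

2.109375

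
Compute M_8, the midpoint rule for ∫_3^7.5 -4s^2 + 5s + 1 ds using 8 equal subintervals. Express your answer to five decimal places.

Δs = (7.5 − 3)/8 = 0.5625.
Midpoints: 3.28125, 3.84375, 4.40625, 4.96875, 5.53125, 6.09375, 6.65625, 7.21875.
f(3.28125) = -25.66015625, f(3.84375) = -38.87890625, f(4.40625) = -54.62890625, f(4.96875) = -72.91015625, f(5.53125) = -93.72265625, f(6.09375) = -117.06640625, f(6.65625) = -142.94140625, f(7.21875) = -171.34765625.
Sum = Δs · [f(3.28125) + f(3.84375) + f(4.40625) + ...].
Sum ≈ -403.40039.

-403.40039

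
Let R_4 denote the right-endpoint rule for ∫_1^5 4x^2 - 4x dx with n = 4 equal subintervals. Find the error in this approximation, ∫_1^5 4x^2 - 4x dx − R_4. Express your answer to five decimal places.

Exact integral: ∫_1^5 f(x) dx ≈ 117.3333333.
R_4 = 160.
Error ≈ 117.3333333 − 160 ≈ -42.66667.

-42.66667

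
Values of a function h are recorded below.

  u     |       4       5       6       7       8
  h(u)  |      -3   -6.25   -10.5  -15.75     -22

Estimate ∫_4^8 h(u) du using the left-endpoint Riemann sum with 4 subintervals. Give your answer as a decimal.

Δu = 1.
Sum = 1·[(-3) + (-6.25) + (-10.5) + (-15.75)] = -35.5.

-35.5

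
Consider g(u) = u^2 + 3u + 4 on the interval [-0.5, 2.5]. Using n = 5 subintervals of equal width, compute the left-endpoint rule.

Δu = (2.5 − (-0.5))/5 = 0.6.
Left endpoints: -0.5, 0.1, 0.7, 1.3, 1.9.
g(-0.5) = 2.75, g(0.1) = 4.31, g(0.7) = 6.59, g(1.3) = 9.59, g(1.9) = 13.31.
Sum = Δu · [g(-0.5) + g(0.1) + g(0.7) + g(1.3) + g(1.9)].
Sum = 21.93.

21.93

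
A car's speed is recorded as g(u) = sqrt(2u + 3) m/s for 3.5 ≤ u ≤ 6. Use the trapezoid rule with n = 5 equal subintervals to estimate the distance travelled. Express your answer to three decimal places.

Δu = (6 − 3.5)/5 = 0.5.
g(3.5) ≈ 3.162, g(4) ≈ 3.317, g(4.5) ≈ 3.464, g(5) ≈ 3.606, g(5.5) ≈ 3.742, g(6) ≈ 3.873.
T_5 = (Δu/2)·[g(u_0) + 2g(u_1) + ... + 2g(u_{4}) + g(u_5)].
Sum ≈ 8.823.

8.823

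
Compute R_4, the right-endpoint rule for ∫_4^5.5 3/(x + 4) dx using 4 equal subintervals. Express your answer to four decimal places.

0.5046

Δx = (5.5 − 4)/4 = 0.375.
Right endpoints: 4.375, 4.75, 5.125, 5.5.
f(4.375) = 24/67, f(4.75) = 12/35, f(5.125) = 24/73, f(5.5) = 6/19.
Sum = Δx · [f(4.375) + f(4.75) + f(5.125) + f(5.5)].
Sum ≈ 0.5046.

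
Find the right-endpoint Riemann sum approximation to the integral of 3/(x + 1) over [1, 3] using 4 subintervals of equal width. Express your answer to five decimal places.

1.90357

Δx = (3 − 1)/4 = 0.5.
Right endpoints: 1.5, 2, 2.5, 3.
f(1.5) = 1.2, f(2) = 1, f(2.5) = 6/7, f(3) = 0.75.
Sum = Δx · [f(1.5) + f(2) + f(2.5) + f(3)].
Sum ≈ 1.90357.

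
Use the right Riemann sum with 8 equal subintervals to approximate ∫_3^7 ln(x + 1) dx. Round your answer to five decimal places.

Δx = (7 − 3)/8 = 0.5.
Right endpoints: 3.5, 4, 4.5, 5, 5.5, 6, 6.5, 7.
f(3.5) ≈ 1.50408, f(4) ≈ 1.60944, f(4.5) ≈ 1.70475, f(5) ≈ 1.79176, f(5.5) ≈ 1.87180, f(6) ≈ 1.94591, f(6.5) ≈ 2.01490, f(7) ≈ 2.07944.
Sum = Δx · [f(3.5) + f(4) + f(4.5) + ...].
Sum ≈ 7.26104.

7.26104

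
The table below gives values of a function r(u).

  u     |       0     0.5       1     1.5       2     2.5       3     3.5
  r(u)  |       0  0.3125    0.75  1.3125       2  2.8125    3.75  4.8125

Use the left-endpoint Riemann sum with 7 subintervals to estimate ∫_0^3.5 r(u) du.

5.46875

Δu = 0.5.
Sum = 0.5·[0 + 0.3125 + 0.75 + 1.3125 + 2 + 2.8125 + 3.75] = 5.46875.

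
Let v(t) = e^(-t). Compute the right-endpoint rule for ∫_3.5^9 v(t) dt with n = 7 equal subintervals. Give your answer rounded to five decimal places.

Δt = (9 − 3.5)/7 = 11/14.
Right endpoints: 30/7, 71/14, 41/7, 93/14, 52/7, 115/14, 9.
v(30/7) ≈ 0.01376, v(71/14) ≈ 0.00627, v(41/7) ≈ 0.00286, v(93/14) ≈ 0.00130, v(52/7) ≈ 0.00059, v(115/14) ≈ 0.00027, v(9) ≈ 0.00012.
Sum = Δt · [v(30/7) + v(71/14) + v(41/7) + ...].
Sum ≈ 0.01979.

0.01979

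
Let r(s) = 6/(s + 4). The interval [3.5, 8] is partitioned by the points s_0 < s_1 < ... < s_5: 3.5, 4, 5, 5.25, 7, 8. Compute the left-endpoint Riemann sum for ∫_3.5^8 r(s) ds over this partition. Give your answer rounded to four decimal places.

2.9973

Subinterval widths: 0.5, 1, 0.25, 1.75, 1.
Left endpoints: 3.5, 4, 5, 5.25, 7.
r(3.5) = 0.8, r(4) = 0.75, r(5) = 2/3, r(5.25) = 24/37, r(7) = 6/11.
Sum = Σ Δs_i · r(s_i).
Sum ≈ 2.9973.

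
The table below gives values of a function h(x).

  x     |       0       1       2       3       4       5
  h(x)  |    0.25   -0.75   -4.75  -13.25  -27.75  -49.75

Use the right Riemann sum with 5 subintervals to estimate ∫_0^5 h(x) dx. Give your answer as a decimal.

-96.25

Δx = 1.
Sum = 1·[(-0.75) + (-4.75) + (-13.25) + (-27.75) + (-49.75)] = -96.25.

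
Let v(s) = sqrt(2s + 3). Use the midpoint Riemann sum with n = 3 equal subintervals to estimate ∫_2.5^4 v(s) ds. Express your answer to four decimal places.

Δs = (4 − 2.5)/3 = 0.5.
Midpoints: 2.75, 3.25, 3.75.
v(2.75) ≈ 2.9155, v(3.25) ≈ 3.0822, v(3.75) ≈ 3.2404.
Sum = Δs · [v(2.75) + v(3.25) + v(3.75)].
Sum ≈ 4.6190.

4.6190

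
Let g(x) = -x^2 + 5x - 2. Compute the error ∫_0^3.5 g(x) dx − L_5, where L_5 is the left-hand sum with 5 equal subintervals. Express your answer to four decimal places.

Exact integral: ∫_0^3.5 g(x) dx ≈ 9.333333.
L_5 = 7.21.
Error ≈ 9.333333 − 7.21 ≈ 2.1233.

2.1233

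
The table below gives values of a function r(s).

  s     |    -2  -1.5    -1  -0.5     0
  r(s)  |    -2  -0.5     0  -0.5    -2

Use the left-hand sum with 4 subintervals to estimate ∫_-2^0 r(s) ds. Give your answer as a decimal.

-1.5

Δs = 0.5.
Sum = 0.5·[(-2) + (-0.5) + 0 + (-0.5)] = -1.5.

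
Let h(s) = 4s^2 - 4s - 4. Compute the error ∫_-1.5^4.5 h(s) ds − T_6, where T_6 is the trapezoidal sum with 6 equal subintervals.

Exact integral: ∫_-1.5^4.5 h(s) ds = 66.
T_6 = 70.
Error = 66 − 70 = -4.

-4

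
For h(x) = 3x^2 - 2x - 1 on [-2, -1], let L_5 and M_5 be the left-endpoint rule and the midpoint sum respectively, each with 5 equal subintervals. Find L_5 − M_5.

1.13

L_5 = 10.12.
M_5 = 8.99.
L_5 − M_5 = 1.13.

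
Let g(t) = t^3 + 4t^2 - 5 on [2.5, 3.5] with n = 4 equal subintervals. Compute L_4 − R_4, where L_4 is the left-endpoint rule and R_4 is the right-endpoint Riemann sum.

L_4 = 52.8125.
R_4 = 65.625.
L_4 − R_4 = -12.8125.

-12.8125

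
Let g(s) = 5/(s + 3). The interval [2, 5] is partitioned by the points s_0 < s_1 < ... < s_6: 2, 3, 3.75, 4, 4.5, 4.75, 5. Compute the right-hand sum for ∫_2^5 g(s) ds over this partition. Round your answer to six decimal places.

Subinterval widths: 1, 0.75, 0.25, 0.5, 0.25, 0.25.
Right endpoints: 3, 3.75, 4, 4.5, 4.75, 5.
g(3) = 5/6, g(3.75) = 20/27, g(4) = 5/7, g(4.5) = 2/3, g(4.75) = 20/31, g(5) = 0.625.
Sum = Σ Δs_i · g(s_i).
Sum ≈ 2.218334.

2.218334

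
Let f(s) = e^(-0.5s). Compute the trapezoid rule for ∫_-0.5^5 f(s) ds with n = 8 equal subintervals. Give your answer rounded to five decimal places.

2.42751

Δs = (5 − (-0.5))/8 = 0.6875.
f(-0.5) ≈ 1.28403, f(0.1875) ≈ 0.91051, f(0.875) ≈ 0.64565, f(1.5625) ≈ 0.45783, f(2.25) ≈ 0.32465, f(2.9375) ≈ 0.23021, f(3.625) ≈ 0.16325, f(4.3125) ≈ 0.11576, f(5) ≈ 0.08208.
T_8 = (Δs/2)·[f(s_0) + 2f(s_1) + ... + 2f(s_{7}) + f(s_8)].
Sum ≈ 2.42751.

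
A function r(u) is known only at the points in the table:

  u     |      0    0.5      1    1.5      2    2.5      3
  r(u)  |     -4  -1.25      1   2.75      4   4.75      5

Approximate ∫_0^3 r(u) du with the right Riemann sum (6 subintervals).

8.125

Δu = 0.5.
Sum = 0.5·[(-1.25) + 1 + 2.75 + 4 + 4.75 + 5] = 8.125.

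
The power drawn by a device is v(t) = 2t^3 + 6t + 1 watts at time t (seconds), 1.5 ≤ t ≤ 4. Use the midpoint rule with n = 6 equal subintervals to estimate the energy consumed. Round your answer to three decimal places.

Δt = (4 − 1.5)/6 = 5/12.
Midpoints: 41/24, 2.125, 61/24, 71/24, 3.375, 91/24.
v(41/24) = 146681/6912, v(2.125) = 32.94140625, v(61/24) = 339301/6912, v(71/24) = 487511/6912, v(3.375) = 98.13671875, v(91/24) = 917731/6912.
Sum = Δt · [v(41/24) + v(2.125) + v(61/24) + ...].
Sum ≈ 168.622.

168.622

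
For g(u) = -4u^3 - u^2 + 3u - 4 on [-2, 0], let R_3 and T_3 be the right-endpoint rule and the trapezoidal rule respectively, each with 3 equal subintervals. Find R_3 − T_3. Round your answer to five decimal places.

-7.33333

R_3 ≈ -6.3703704.
T_3 ≈ 0.9629630.
R_3 − T_3 ≈ -7.33333.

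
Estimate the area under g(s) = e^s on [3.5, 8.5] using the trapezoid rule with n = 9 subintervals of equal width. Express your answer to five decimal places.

5006.56916

Δs = (8.5 − 3.5)/9 = 5/9.
g(3.5) ≈ 33.11545, g(73/18) ≈ 57.71722, g(83/18) ≈ 100.59586, g(31/6) ≈ 175.32943, g(103/18) ≈ 305.58324, g(113/18) ≈ 532.60378, g(41/6) ≈ 928.27993, g(133/18) ≈ 1617.90744, g(143/18) ≈ 2819.86543, g(8.5) ≈ 4914.76884.
T_9 = (Δs/2)·[g(s_0) + 2g(s_1) + ... + 2g(s_{8}) + g(s_9)].
Sum ≈ 5006.56916.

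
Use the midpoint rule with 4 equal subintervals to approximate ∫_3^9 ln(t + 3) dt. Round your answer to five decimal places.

13.07609

Δt = (9 − 3)/4 = 1.5.
Midpoints: 3.75, 5.25, 6.75, 8.25.
f(3.75) ≈ 1.90954, f(5.25) ≈ 2.11021, f(6.75) ≈ 2.27727, f(8.25) ≈ 2.42037.
Sum = Δt · [f(3.75) + f(5.25) + f(6.75) + f(8.25)].
Sum ≈ 13.07609.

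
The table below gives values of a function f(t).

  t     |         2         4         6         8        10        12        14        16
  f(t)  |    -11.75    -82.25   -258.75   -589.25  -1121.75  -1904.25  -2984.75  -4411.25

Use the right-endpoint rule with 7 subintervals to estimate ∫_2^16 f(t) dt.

Δt = 2.
Sum = 2·[(-82.25) + (-258.75) + (-589.25) + (-1121.75) + (-1904.25) + (-2984.75) + (-4411.25)] = -22704.5.

-22704.5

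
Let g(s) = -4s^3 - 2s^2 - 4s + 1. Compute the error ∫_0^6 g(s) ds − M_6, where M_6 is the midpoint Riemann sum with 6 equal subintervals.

-19

Exact integral: ∫_0^6 g(s) ds = -1506.
M_6 = -1487.
Error = -1506 − (-1487) = -19.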